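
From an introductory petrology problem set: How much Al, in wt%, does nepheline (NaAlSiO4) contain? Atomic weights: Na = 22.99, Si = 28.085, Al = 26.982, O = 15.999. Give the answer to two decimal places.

18.99 wt%

Formula mass = 1×22.99 + 1×26.982 + 1×28.085 + 4×15.999 = 142.053 g/mol, of which 26.982 g is Al.
So Al makes up 26.982/142.053 = 0.1899 of the mass, i.e. 18.99%.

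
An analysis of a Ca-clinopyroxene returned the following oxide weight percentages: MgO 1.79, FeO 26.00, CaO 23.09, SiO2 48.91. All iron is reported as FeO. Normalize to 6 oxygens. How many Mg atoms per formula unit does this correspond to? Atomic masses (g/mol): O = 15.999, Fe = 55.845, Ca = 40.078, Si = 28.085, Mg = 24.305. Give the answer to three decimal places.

0.109 Mg apfu

1.79 wt% MgO ÷ 40.304 g/mol = 0.04441 mol, giving 0.04441 Mg and 0.04441 O.
26.00 wt% FeO ÷ 71.844 g/mol = 0.36190 mol, giving 0.36190 Fe and 0.36190 O.
23.09 wt% CaO ÷ 56.077 g/mol = 0.41176 mol, giving 0.41176 Ca and 0.41176 O.
48.91 wt% SiO2 ÷ 60.083 g/mol = 0.81404 mol, giving 0.81404 Si and 1.62808 O.
Oxygen sums to 2.44615; scaling by 6/2.44615 = 2.45283 puts the formula on 6 O.
Mg: 0.04441 × 2.45283 = 0.109 atoms per formula unit.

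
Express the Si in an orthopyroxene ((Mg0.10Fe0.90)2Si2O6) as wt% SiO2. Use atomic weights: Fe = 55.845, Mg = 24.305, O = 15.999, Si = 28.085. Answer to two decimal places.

M((Mg0.10Fe0.90)2Si2O6) = 257.546 g/mol; M(SiO2) = 60.083 g/mol.
Moles SiO2 per formula unit = 2 Si ÷ 1 = 2.0000.
SiO2 fraction = (2.0000 × 60.083) / 257.546 = 120.166/257.546 = 0.4666.

46.66 wt%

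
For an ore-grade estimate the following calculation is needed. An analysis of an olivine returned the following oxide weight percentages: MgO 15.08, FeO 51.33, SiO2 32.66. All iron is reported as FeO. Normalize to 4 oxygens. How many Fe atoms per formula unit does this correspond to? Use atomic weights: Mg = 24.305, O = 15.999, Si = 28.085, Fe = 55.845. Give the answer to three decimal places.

15.08 wt% MgO ÷ 40.304 g/mol = 0.37416 mol, giving 0.37416 Mg and 0.37416 O.
51.33 wt% FeO ÷ 71.844 g/mol = 0.71446 mol, giving 0.71446 Fe and 0.71446 O.
32.66 wt% SiO2 ÷ 60.083 g/mol = 0.54358 mol, giving 0.54358 Si and 1.08716 O.
Oxygen sums to 2.17578; scaling by 4/2.17578 = 1.83842 puts the formula on 4 O.
Fe: 0.71446 × 1.83842 = 1.313 atoms per formula unit.

1.313 Fe apfu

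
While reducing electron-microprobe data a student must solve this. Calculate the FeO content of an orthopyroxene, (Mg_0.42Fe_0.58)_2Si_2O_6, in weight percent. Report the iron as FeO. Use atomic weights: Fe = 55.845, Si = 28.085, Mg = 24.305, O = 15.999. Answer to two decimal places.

Molar mass of (Mg_0.42Fe_0.58)_2Si_2O_6 = 0.84×24.305 + 1.16×55.845 + 2×28.085 + 6×15.999 = 237.360 g/mol.
Each formula unit contains 1.16 Fe, equivalent to 1.16/1 = 1.1600 mol FeO.
M(FeO) = 1×55.845 + 1×15.999 = 71.844 g/mol.
Mass of FeO per formula unit = 1.1600 × 71.844 = 83.339 g.
FeO wt% = 83.339 / 237.360 × 100 = 35.11%.

35.11 wt%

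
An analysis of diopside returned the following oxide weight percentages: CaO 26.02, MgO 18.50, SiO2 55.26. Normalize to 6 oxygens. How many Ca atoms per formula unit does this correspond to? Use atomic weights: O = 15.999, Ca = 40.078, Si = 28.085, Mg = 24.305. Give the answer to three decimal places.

1.008 Ca apfu

CaO (M=56.077): mol = 0.46400; Ca = 0.46400, O = 0.46400.
MgO (M=40.304): mol = 0.45901; Mg = 0.45901, O = 0.45901.
SiO2 (M=60.083): mol = 0.91973; Si = 0.91973, O = 1.83946.
ΣO = 2.76247; factor = 6/ΣO = 2.17197.
Ca apfu = 0.46400 × 2.17197 = 1.008.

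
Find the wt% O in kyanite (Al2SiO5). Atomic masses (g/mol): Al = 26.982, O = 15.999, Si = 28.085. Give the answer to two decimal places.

49.37 mass %

Molar mass of Al2SiO5: 2×26.982 + 1×28.085 + 5×15.999 = 162.044 g/mol.
Mass of O per formula unit: 5 × 15.999 = 79.995 g.
Weight fraction O = 79.995 / 162.044 = 0.4937.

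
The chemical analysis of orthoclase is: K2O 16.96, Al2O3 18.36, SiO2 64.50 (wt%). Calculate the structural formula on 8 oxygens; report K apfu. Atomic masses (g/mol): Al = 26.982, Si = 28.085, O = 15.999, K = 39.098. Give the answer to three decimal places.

1.005 K apfu

16.96 wt% K2O ÷ 94.195 g/mol = 0.18005 mol, giving 0.36010 K and 0.18005 O.
18.36 wt% Al2O3 ÷ 101.961 g/mol = 0.18007 mol, giving 0.36014 Al and 0.54021 O.
64.50 wt% SiO2 ÷ 60.083 g/mol = 1.07351 mol, giving 1.07351 Si and 2.14702 O.
Oxygen sums to 2.86728; scaling by 8/2.86728 = 2.79010 puts the formula on 8 O.
K: 0.36010 × 2.79010 = 1.005 atoms per formula unit.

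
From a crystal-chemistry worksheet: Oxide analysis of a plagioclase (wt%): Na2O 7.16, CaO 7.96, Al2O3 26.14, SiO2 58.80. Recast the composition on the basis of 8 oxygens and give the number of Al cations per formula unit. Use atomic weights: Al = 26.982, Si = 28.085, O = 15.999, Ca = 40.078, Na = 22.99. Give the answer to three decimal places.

1.375 Al apfu

7.16 wt% Na2O ÷ 61.979 g/mol = 0.11552 mol, giving 0.23104 Na and 0.11552 O.
7.96 wt% CaO ÷ 56.077 g/mol = 0.14195 mol, giving 0.14195 Ca and 0.14195 O.
26.14 wt% Al2O3 ÷ 101.961 g/mol = 0.25637 mol, giving 0.51274 Al and 0.76911 O.
58.80 wt% SiO2 ÷ 60.083 g/mol = 0.97865 mol, giving 0.97865 Si and 1.95730 O.
Oxygen sums to 2.98388; scaling by 8/2.98388 = 2.68107 puts the formula on 8 O.
Al: 0.51274 × 2.68107 = 1.375 atoms per formula unit.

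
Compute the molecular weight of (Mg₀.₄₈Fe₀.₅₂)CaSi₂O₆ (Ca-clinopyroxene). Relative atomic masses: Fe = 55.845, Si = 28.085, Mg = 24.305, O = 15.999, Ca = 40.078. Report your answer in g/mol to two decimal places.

Mg: 0.48 × 24.305 = 11.6664
Fe: 0.52 × 55.845 = 29.0394
Ca: 1 × 40.078 = 40.0780
Si: 2 × 28.085 = 56.1700
O: 6 × 15.999 = 95.9940
Summing the contributions gives the formula mass.

232.95 g/mol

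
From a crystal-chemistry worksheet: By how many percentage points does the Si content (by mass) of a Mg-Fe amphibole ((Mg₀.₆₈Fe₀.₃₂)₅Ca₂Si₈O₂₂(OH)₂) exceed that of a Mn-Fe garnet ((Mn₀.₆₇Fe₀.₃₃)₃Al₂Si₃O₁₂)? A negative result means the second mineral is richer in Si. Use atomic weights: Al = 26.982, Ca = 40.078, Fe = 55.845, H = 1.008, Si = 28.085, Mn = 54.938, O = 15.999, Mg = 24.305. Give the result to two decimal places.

First mineral: 224.680 g Si in 862.817 g formula = 26.04 wt% Si.
Second mineral: 84.255 g Si in 495.919 g formula = 16.99 wt% Si.
26.04% − 16.99% gives a difference of 9.05 percentage points.

9.05 percentage points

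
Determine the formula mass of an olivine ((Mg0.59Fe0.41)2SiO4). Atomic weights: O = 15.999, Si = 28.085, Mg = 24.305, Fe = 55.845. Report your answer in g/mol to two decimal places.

166.55 g/mol

Mg: 1.18 × 24.305 = 28.6799
Fe: 0.82 × 55.845 = 45.7929
Si: 1 × 28.085 = 28.0850
O: 4 × 15.999 = 63.9960
Summing the contributions gives the formula mass.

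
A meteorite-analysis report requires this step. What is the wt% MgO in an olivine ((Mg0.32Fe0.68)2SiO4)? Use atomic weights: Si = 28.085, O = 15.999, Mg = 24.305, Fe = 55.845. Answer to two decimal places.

14.05 wt%

Molar mass of (Mg0.32Fe0.68)2SiO4 = 0.64×24.305 + 1.36×55.845 + 1×28.085 + 4×15.999 = 183.585 g/mol.
Each formula unit contains 0.64 Mg, equivalent to 0.64/1 = 0.6400 mol MgO.
M(MgO) = 1×24.305 + 1×15.999 = 40.304 g/mol.
Mass of MgO per formula unit = 0.6400 × 40.304 = 25.795 g.
MgO wt% = 25.795 / 183.585 × 100 = 14.05%.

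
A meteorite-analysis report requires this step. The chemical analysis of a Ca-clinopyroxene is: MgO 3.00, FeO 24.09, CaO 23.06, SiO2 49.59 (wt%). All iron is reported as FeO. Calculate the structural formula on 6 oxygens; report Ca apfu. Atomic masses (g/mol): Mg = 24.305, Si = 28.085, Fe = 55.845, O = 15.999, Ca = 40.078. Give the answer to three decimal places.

0.998 Ca apfu

3.00 wt% MgO ÷ 40.304 g/mol = 0.07443 mol, giving 0.07443 Mg and 0.07443 O.
24.09 wt% FeO ÷ 71.844 g/mol = 0.33531 mol, giving 0.33531 Fe and 0.33531 O.
23.06 wt% CaO ÷ 56.077 g/mol = 0.41122 mol, giving 0.41122 Ca and 0.41122 O.
49.59 wt% SiO2 ÷ 60.083 g/mol = 0.82536 mol, giving 0.82536 Si and 1.65072 O.
Oxygen sums to 2.47168; scaling by 6/2.47168 = 2.42750 puts the formula on 6 O.
Ca: 0.41122 × 2.42750 = 0.998 atoms per formula unit.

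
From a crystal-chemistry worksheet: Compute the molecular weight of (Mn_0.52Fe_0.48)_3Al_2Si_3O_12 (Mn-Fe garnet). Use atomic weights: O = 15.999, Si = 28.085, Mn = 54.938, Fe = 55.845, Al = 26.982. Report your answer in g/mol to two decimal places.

496.33 g/mol

The formula mass is the sum 1.56(54.938) + 1.44(55.845) + 2(26.982) + 3(28.085) + 12(15.999).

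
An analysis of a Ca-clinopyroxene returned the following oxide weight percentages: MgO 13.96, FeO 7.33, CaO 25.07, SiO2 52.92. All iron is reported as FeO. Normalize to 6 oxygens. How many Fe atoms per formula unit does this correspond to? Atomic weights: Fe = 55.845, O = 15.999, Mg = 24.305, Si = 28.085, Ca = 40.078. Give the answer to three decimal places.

0.230 Fe apfu

MgO: 13.96/40.304 = 0.34637 mol → 0.34637 mol Mg, 0.34637 mol O.
FeO: 7.33/71.844 = 0.10203 mol → 0.10203 mol Fe, 0.10203 mol O.
CaO: 25.07/56.077 = 0.44706 mol → 0.44706 mol Ca, 0.44706 mol O.
SiO2: 52.92/60.083 = 0.88078 mol → 0.88078 mol Si, 1.76156 mol O.
Total oxygen = 2.65702 mol. Normalization factor = 6/2.65702 = 2.25817.
Fe per 6 O = 0.10203 × 2.25817 = 0.230.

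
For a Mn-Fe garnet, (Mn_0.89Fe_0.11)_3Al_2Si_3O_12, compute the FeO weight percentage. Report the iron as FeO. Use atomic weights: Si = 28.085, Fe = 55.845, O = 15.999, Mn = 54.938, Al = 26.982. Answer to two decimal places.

4.79 wt%

M((Mn_0.89Fe_0.11)_3Al_2Si_3O_12) = 495.320 g/mol; M(FeO) = 71.844 g/mol.
Moles FeO per formula unit = 0.33 Fe ÷ 1 = 0.3300.
FeO fraction = (0.3300 × 71.844) / 495.320 = 23.709/495.320 = 0.0479.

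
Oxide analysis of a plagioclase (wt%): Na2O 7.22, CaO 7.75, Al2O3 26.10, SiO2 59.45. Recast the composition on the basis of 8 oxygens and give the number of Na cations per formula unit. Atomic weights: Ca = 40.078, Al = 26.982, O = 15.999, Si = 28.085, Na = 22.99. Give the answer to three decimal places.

Na2O: 7.22/61.979 = 0.11649 mol → 0.23298 mol Na, 0.11649 mol O.
CaO: 7.75/56.077 = 0.13820 mol → 0.13820 mol Ca, 0.13820 mol O.
Al2O3: 26.10/101.961 = 0.25598 mol → 0.51196 mol Al, 0.76794 mol O.
SiO2: 59.45/60.083 = 0.98946 mol → 0.98946 mol Si, 1.97892 mol O.
Total oxygen = 3.00155 mol. Normalization factor = 8/3.00155 = 2.66529.
Na per 8 O = 0.23298 × 2.66529 = 0.621.

0.621 Na apfu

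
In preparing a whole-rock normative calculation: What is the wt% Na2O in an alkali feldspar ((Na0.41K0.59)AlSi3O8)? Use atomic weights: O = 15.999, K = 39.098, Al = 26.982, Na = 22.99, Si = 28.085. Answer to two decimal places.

4.68 wt%

M((Na0.41K0.59)AlSi3O8) = 271.723 g/mol; M(Na2O) = 61.979 g/mol.
Moles Na2O per formula unit = 0.41 Na ÷ 2 = 0.2050.
Na2O fraction = (0.2050 × 61.979) / 271.723 = 12.706/271.723 = 0.0468.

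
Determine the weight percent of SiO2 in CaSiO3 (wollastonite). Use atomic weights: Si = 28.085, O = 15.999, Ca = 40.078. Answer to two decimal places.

51.72 wt%

Molar mass of CaSiO3 = 1·40.078 + 1·28.085 + 3·15.999 = 116.160 g/mol.
Each formula unit contains 1 Si, equivalent to 1/1 = 1.0000 mol SiO2.
M(SiO2) = 1×28.085 + 2×15.999 = 60.083 g/mol.
Mass of SiO2 per formula unit = 1.0000 × 60.083 = 60.083 g.
SiO2 wt% = 60.083 / 116.160 × 100 = 51.72%.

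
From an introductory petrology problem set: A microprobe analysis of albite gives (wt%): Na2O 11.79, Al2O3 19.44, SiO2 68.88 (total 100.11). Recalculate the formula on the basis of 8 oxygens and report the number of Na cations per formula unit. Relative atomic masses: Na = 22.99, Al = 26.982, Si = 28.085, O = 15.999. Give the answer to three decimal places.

Na2O: 11.79/61.979 = 0.19023 mol → 0.38046 mol Na, 0.19023 mol O.
Al2O3: 19.44/101.961 = 0.19066 mol → 0.38132 mol Al, 0.57198 mol O.
SiO2: 68.88/60.083 = 1.14641 mol → 1.14641 mol Si, 2.29282 mol O.
Total oxygen = 3.05503 mol. Normalization factor = 8/3.05503 = 2.61863.
Na per 8 O = 0.38046 × 2.61863 = 0.996.

0.996 Na apfu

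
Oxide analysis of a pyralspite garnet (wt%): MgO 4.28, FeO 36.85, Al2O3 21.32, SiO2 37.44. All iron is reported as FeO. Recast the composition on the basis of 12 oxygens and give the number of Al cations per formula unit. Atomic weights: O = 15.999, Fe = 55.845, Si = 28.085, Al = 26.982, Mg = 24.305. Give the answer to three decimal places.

2.013 Al apfu

MgO: 4.28/40.304 = 0.10619 mol → 0.10619 mol Mg, 0.10619 mol O.
FeO: 36.85/71.844 = 0.51292 mol → 0.51292 mol Fe, 0.51292 mol O.
Al2O3: 21.32/101.961 = 0.20910 mol → 0.41820 mol Al, 0.62730 mol O.
SiO2: 37.44/60.083 = 0.62314 mol → 0.62314 mol Si, 1.24628 mol O.
Total oxygen = 2.49269 mol. Normalization factor = 12/2.49269 = 4.81408.
Al per 12 O = 0.41820 × 4.81408 = 2.013.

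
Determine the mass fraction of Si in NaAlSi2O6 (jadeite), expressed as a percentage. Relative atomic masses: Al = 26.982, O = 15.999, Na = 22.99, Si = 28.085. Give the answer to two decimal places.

M(NaAlSi2O6) = 202.136 g/mol.
Si contributes 2 × 28.085 = 56.170 g per mole.
56.170/202.136 = 0.2779 → 27.79%.

27.79 weight percent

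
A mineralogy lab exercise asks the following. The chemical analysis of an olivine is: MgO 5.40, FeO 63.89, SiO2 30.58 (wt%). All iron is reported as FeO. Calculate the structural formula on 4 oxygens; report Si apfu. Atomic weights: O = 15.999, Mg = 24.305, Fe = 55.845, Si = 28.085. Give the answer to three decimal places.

MgO: 5.40/40.304 = 0.13398 mol → 0.13398 mol Mg, 0.13398 mol O.
FeO: 63.89/71.844 = 0.88929 mol → 0.88929 mol Fe, 0.88929 mol O.
SiO2: 30.58/60.083 = 0.50896 mol → 0.50896 mol Si, 1.01792 mol O.
Total oxygen = 2.04119 mol. Normalization factor = 4/2.04119 = 1.95964.
Si per 4 O = 0.50896 × 1.95964 = 0.997.

0.997 Si apfu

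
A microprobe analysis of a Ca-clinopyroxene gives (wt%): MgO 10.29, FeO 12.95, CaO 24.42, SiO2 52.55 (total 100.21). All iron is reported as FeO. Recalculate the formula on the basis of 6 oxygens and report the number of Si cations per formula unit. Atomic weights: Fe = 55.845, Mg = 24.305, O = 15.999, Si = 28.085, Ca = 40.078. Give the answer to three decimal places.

2.003 Si apfu

MgO: 10.29/40.304 = 0.25531 mol → 0.25531 mol Mg, 0.25531 mol O.
FeO: 12.95/71.844 = 0.18025 mol → 0.18025 mol Fe, 0.18025 mol O.
CaO: 24.42/56.077 = 0.43547 mol → 0.43547 mol Ca, 0.43547 mol O.
SiO2: 52.55/60.083 = 0.87462 mol → 0.87462 mol Si, 1.74924 mol O.
Total oxygen = 2.62027 mol. Normalization factor = 6/2.62027 = 2.28984.
Si per 6 O = 0.87462 × 2.28984 = 2.003.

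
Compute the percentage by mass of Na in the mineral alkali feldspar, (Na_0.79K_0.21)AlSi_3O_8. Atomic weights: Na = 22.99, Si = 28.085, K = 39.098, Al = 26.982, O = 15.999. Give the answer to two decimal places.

6.84 wt%

Molar mass of (Na_0.79K_0.21)AlSi_3O_8: 0.79*22.99 + 0.21*39.098 + 1*26.982 + 3*28.085 + 8*15.999 = 265.602 g/mol.
Mass of Na per formula unit: 0.79 × 22.99 = 18.162 g.
Weight fraction Na = 18.162 / 265.602 = 0.0684.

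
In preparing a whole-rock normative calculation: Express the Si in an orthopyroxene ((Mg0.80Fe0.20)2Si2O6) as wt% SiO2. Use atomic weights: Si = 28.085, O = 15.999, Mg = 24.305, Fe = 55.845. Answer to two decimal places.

56.31 wt%

M((Mg0.80Fe0.20)2Si2O6) = 213.390 g/mol; M(SiO2) = 60.083 g/mol.
Moles SiO2 per formula unit = 2 Si ÷ 1 = 2.0000.
SiO2 fraction = (2.0000 × 60.083) / 213.390 = 120.166/213.390 = 0.5631.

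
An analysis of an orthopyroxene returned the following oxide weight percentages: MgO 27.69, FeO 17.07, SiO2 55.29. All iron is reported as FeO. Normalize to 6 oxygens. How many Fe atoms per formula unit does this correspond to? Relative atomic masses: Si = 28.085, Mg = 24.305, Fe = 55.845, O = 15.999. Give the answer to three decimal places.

27.69 wt% MgO ÷ 40.304 g/mol = 0.68703 mol, giving 0.68703 Mg and 0.68703 O.
17.07 wt% FeO ÷ 71.844 g/mol = 0.23760 mol, giving 0.23760 Fe and 0.23760 O.
55.29 wt% SiO2 ÷ 60.083 g/mol = 0.92023 mol, giving 0.92023 Si and 1.84046 O.
Oxygen sums to 2.76509; scaling by 6/2.76509 = 2.16991 puts the formula on 6 O.
Fe: 0.23760 × 2.16991 = 0.516 atoms per formula unit.

0.516 Fe apfu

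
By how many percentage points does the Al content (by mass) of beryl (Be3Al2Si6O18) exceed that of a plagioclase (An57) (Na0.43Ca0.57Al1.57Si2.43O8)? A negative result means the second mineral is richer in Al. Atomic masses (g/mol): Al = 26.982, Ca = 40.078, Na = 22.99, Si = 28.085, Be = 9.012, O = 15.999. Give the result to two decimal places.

Al in Be3Al2Si6O18: molar mass 537.492 g/mol; 2×26.982 = 53.964 g → 10.04 wt%.
Al in Na0.43Ca0.57Al1.57Si2.43O8: molar mass 271.330 g/mol; 1.57×26.982 = 42.362 g → 15.61 wt%.
Difference = 10.04 − 15.61 = -5.57 percentage points.

-5.57 percentage points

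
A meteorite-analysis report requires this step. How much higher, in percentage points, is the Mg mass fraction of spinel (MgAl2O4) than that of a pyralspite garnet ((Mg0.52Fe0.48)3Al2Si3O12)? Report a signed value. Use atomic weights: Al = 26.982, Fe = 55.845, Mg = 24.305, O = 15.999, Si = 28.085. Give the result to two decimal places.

M(MgAl2O4) = 142.265 g/mol, so wt% Mg = 24.305/142.265 × 100 = 17.08%.
M((Mg0.52Fe0.48)3Al2Si3O12) = 448.540 g/mol, so wt% Mg = 37.916/448.540 × 100 = 8.45%.
17.08 − 8.45 = 8.63 pp.

8.63 percentage points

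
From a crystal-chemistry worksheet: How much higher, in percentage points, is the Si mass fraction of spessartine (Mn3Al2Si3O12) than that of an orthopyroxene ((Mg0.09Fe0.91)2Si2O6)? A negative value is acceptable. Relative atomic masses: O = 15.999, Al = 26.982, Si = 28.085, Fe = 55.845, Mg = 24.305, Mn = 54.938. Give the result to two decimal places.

Si in Mn3Al2Si3O12: molar mass 495.021 g/mol; 3×28.085 = 84.255 g → 17.02 wt%.
Si in (Mg0.09Fe0.91)2Si2O6: molar mass 258.177 g/mol; 2×28.085 = 56.170 g → 21.76 wt%.
Difference = 17.02 − 21.76 = -4.74 percentage points.

-4.74 percentage points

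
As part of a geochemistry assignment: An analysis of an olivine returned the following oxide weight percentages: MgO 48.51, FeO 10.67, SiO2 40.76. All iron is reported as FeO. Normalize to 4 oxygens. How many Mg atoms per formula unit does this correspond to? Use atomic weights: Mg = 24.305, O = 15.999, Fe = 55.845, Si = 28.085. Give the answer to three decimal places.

48.51 wt% MgO ÷ 40.304 g/mol = 1.20360 mol, giving 1.20360 Mg and 1.20360 O.
10.67 wt% FeO ÷ 71.844 g/mol = 0.14852 mol, giving 0.14852 Fe and 0.14852 O.
40.76 wt% SiO2 ÷ 60.083 g/mol = 0.67839 mol, giving 0.67839 Si and 1.35678 O.
Oxygen sums to 2.70890; scaling by 4/2.70890 = 1.47661 puts the formula on 4 O.
Mg: 1.20360 × 1.47661 = 1.777 atoms per formula unit.

1.777 Mg apfu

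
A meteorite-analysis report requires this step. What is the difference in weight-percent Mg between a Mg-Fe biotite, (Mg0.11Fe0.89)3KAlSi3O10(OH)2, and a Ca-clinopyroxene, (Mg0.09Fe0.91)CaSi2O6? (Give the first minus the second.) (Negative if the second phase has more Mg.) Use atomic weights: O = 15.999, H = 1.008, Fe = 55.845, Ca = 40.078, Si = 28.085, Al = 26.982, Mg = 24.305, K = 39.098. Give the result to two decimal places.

First mineral: 8.021 g Mg in 501.466 g formula = 1.60 wt% Mg.
Second mineral: 2.187 g Mg in 245.248 g formula = 0.89 wt% Mg.
1.60% − 0.89% gives a difference of 0.71 percentage points.

0.71 percentage points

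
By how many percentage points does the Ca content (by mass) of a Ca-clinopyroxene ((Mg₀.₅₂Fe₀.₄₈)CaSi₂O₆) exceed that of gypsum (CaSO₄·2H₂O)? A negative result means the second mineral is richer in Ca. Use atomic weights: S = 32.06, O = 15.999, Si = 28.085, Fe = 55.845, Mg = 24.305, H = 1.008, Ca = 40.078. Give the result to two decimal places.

-5.98 percentage points

Ca in (Mg₀.₅₂Fe₀.₄₈)CaSi₂O₆: molar mass 231.686 g/mol; 1×40.078 = 40.078 g → 17.30 wt%.
Ca in CaSO₄·2H₂O: molar mass 172.164 g/mol; 1×40.078 = 40.078 g → 23.28 wt%.
Difference = 17.30 − 23.28 = -5.98 percentage points.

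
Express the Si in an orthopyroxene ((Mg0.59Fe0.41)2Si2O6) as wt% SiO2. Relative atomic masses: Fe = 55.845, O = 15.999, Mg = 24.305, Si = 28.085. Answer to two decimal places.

Molar mass of (Mg0.59Fe0.41)2Si2O6 = 1.18×24.305 + 0.82×55.845 + 2×28.085 + 6×15.999 = 226.637 g/mol.
Each formula unit contains 2 Si, equivalent to 2/1 = 2.0000 mol SiO2.
M(SiO2) = 1×28.085 + 2×15.999 = 60.083 g/mol.
Mass of SiO2 per formula unit = 2.0000 × 60.083 = 120.166 g.
SiO2 wt% = 120.166 / 226.637 × 100 = 53.02%.

53.02 wt%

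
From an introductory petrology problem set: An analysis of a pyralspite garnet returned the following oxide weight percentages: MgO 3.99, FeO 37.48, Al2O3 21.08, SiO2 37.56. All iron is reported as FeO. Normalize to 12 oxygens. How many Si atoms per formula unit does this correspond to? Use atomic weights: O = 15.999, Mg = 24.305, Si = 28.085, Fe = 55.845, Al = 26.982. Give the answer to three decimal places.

3.99 wt% MgO ÷ 40.304 g/mol = 0.09900 mol, giving 0.09900 Mg and 0.09900 O.
37.48 wt% FeO ÷ 71.844 g/mol = 0.52169 mol, giving 0.52169 Fe and 0.52169 O.
21.08 wt% Al2O3 ÷ 101.961 g/mol = 0.20675 mol, giving 0.41350 Al and 0.62025 O.
37.56 wt% SiO2 ÷ 60.083 g/mol = 0.62514 mol, giving 0.62514 Si and 1.25028 O.
Oxygen sums to 2.49122; scaling by 12/2.49122 = 4.81692 puts the formula on 12 O.
Si: 0.62514 × 4.81692 = 3.011 atoms per formula unit.

3.011 Si apfu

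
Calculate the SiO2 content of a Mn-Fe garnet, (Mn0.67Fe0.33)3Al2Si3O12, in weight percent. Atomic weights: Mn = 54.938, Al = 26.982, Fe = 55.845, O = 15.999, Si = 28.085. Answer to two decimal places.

36.35 wt%

M((Mn0.67Fe0.33)3Al2Si3O12) = 495.919 g/mol; M(SiO2) = 60.083 g/mol.
Moles SiO2 per formula unit = 3 Si ÷ 1 = 3.0000.
SiO2 fraction = (3.0000 × 60.083) / 495.919 = 180.249/495.919 = 0.3635.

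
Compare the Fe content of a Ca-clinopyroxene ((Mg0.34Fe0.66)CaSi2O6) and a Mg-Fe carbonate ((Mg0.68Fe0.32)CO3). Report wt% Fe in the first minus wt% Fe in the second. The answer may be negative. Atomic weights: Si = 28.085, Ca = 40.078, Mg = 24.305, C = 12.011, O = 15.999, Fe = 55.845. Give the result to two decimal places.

M((Mg0.34Fe0.66)CaSi2O6) = 237.363 g/mol, so wt% Fe = 36.858/237.363 × 100 = 15.53%.
M((Mg0.68Fe0.32)CO3) = 94.406 g/mol, so wt% Fe = 17.870/94.406 × 100 = 18.93%.
15.53 − 18.93 = -3.40 pp.

-3.40 percentage points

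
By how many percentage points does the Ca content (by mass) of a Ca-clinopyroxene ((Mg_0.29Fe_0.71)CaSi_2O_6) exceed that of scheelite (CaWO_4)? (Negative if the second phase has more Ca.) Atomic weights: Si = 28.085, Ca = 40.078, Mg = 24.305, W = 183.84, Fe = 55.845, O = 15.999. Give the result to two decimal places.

2.85 percentage points

Ca in (Mg_0.29Fe_0.71)CaSi_2O_6: molar mass 238.940 g/mol; 1×40.078 = 40.078 g → 16.77 wt%.
Ca in CaWO_4: molar mass 287.914 g/mol; 1×40.078 = 40.078 g → 13.92 wt%.
Difference = 16.77 − 13.92 = 2.85 percentage points.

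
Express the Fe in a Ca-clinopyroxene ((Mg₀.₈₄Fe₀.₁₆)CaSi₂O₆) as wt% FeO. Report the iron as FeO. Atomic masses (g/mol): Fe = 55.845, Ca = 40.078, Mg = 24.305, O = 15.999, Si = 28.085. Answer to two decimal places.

Molar mass of (Mg₀.₈₄Fe₀.₁₆)CaSi₂O₆ = 0.84*24.305 + 0.16*55.845 + 1*40.078 + 2*28.085 + 6*15.999 = 221.593 g/mol.
Each formula unit contains 0.16 Fe, equivalent to 0.16/1 = 0.1600 mol FeO.
M(FeO) = 1×55.845 + 1×15.999 = 71.844 g/mol.
Mass of FeO per formula unit = 0.1600 × 71.844 = 11.495 g.
FeO wt% = 11.495 / 221.593 × 100 = 5.19%.

5.19 wt%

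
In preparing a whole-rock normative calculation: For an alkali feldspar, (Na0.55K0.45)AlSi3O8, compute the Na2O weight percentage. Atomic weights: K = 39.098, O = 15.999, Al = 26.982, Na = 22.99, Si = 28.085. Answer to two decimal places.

6.33 wt%

M((Na0.55K0.45)AlSi3O8) = 269.468 g/mol; M(Na2O) = 61.979 g/mol.
Moles Na2O per formula unit = 0.55 Na ÷ 2 = 0.2750.
Na2O fraction = (0.2750 × 61.979) / 269.468 = 17.044/269.468 = 0.0633.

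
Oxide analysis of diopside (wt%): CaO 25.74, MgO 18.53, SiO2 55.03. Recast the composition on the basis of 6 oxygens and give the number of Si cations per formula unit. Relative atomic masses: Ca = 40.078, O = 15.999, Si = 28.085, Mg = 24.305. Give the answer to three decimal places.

1.998 Si apfu

25.74 wt% CaO ÷ 56.077 g/mol = 0.45901 mol, giving 0.45901 Ca and 0.45901 O.
18.53 wt% MgO ÷ 40.304 g/mol = 0.45976 mol, giving 0.45976 Mg and 0.45976 O.
55.03 wt% SiO2 ÷ 60.083 g/mol = 0.91590 mol, giving 0.91590 Si and 1.83180 O.
Oxygen sums to 2.75057; scaling by 6/2.75057 = 2.18137 puts the formula on 6 O.
Si: 0.91590 × 2.18137 = 1.998 atoms per formula unit.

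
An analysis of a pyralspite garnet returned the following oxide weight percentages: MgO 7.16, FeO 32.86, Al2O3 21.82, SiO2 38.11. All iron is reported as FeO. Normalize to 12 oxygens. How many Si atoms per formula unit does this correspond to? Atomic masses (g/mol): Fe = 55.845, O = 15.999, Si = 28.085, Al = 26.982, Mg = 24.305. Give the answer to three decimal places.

2.990 Si apfu

MgO: 7.16/40.304 = 0.17765 mol → 0.17765 mol Mg, 0.17765 mol O.
FeO: 32.86/71.844 = 0.45738 mol → 0.45738 mol Fe, 0.45738 mol O.
Al2O3: 21.82/101.961 = 0.21400 mol → 0.42800 mol Al, 0.64200 mol O.
SiO2: 38.11/60.083 = 0.63429 mol → 0.63429 mol Si, 1.26858 mol O.
Total oxygen = 2.54561 mol. Normalization factor = 12/2.54561 = 4.71400.
Si per 12 O = 0.63429 × 4.71400 = 2.990.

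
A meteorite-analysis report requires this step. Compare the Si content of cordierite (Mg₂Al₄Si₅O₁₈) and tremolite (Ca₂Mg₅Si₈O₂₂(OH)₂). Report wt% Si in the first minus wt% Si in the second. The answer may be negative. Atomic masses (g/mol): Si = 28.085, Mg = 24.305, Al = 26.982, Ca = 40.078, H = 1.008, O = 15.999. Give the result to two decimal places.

-3.65 percentage points

M(Mg₂Al₄Si₅O₁₈) = 584.945 g/mol, so wt% Si = 140.425/584.945 × 100 = 24.01%.
M(Ca₂Mg₅Si₈O₂₂(OH)₂) = 812.353 g/mol, so wt% Si = 224.680/812.353 × 100 = 27.66%.
24.01 − 27.66 = -3.65 pp.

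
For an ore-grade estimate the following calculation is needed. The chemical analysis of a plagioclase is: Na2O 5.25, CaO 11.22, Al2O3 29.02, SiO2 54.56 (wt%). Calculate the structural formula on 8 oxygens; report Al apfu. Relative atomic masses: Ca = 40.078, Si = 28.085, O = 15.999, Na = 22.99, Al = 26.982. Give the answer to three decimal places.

1.541 Al apfu

Na2O: 5.25/61.979 = 0.08471 mol → 0.16942 mol Na, 0.08471 mol O.
CaO: 11.22/56.077 = 0.20008 mol → 0.20008 mol Ca, 0.20008 mol O.
Al2O3: 29.02/101.961 = 0.28462 mol → 0.56924 mol Al, 0.85386 mol O.
SiO2: 54.56/60.083 = 0.90808 mol → 0.90808 mol Si, 1.81616 mol O.
Total oxygen = 2.95481 mol. Normalization factor = 8/2.95481 = 2.70745.
Al per 8 O = 0.56924 × 2.70745 = 1.541.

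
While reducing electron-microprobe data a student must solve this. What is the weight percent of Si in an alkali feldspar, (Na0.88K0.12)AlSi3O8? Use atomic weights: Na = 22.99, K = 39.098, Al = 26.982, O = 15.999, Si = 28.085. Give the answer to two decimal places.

31.90 mass %

Molar mass of (Na0.88K0.12)AlSi3O8: 0.88·22.99 + 0.12·39.098 + 1·26.982 + 3·28.085 + 8·15.999 = 264.152 g/mol.
Mass of Si per formula unit: 3 × 28.085 = 84.255 g.
Weight fraction Si = 84.255 / 264.152 = 0.3190.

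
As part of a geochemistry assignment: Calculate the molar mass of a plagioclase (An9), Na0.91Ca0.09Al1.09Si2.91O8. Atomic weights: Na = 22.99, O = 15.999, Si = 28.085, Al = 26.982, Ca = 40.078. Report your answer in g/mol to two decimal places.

The formula mass is the sum 0.91·22.99 + 0.09·40.078 + 1.09·26.982 + 2.91·28.085 + 8·15.999.

263.66 g/mol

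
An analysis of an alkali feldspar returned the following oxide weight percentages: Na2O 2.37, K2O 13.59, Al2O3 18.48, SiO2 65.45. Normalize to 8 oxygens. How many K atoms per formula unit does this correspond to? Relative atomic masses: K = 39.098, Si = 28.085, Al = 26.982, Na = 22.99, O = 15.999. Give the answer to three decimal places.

Na2O: 2.37/61.979 = 0.03824 mol → 0.07648 mol Na, 0.03824 mol O.
K2O: 13.59/94.195 = 0.14428 mol → 0.28856 mol K, 0.14428 mol O.
Al2O3: 18.48/101.961 = 0.18125 mol → 0.36250 mol Al, 0.54375 mol O.
SiO2: 65.45/60.083 = 1.08933 mol → 1.08933 mol Si, 2.17866 mol O.
Total oxygen = 2.90493 mol. Normalization factor = 8/2.90493 = 2.75394.
K per 8 O = 0.28856 × 2.75394 = 0.795.

0.795 K apfu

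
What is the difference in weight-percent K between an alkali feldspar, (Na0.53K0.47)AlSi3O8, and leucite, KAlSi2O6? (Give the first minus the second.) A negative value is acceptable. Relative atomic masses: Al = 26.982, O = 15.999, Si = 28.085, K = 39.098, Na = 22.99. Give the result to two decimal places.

M((Na0.53K0.47)AlSi3O8) = 269.790 g/mol, so wt% K = 18.376/269.790 × 100 = 6.81%.
M(KAlSi2O6) = 218.244 g/mol, so wt% K = 39.098/218.244 × 100 = 17.91%.
6.81 − 17.91 = -11.10 pp.

-11.10 percentage points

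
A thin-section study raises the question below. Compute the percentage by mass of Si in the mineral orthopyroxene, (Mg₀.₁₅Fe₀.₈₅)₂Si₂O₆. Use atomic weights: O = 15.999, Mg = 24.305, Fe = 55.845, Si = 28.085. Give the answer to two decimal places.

22.08 wt%

Molar mass of (Mg₀.₁₅Fe₀.₈₅)₂Si₂O₆: 0.30*24.305 + 1.70*55.845 + 2*28.085 + 6*15.999 = 254.392 g/mol.
Mass of Si per formula unit: 2 × 28.085 = 56.170 g.
Weight fraction Si = 56.170 / 254.392 = 0.2208.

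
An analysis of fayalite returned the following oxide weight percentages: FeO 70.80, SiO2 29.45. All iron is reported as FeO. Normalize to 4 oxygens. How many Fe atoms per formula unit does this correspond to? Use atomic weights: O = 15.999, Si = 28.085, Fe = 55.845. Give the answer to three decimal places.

FeO: 70.80/71.844 = 0.98547 mol → 0.98547 mol Fe, 0.98547 mol O.
SiO2: 29.45/60.083 = 0.49016 mol → 0.49016 mol Si, 0.98032 mol O.
Total oxygen = 1.96579 mol. Normalization factor = 4/1.96579 = 2.03481.
Fe per 4 O = 0.98547 × 2.03481 = 2.005.

2.005 Fe apfu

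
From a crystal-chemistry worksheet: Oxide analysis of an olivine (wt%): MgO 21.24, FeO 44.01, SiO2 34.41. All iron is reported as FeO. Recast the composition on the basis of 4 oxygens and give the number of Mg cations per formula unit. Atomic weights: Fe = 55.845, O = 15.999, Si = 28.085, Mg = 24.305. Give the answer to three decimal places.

21.24 wt% MgO ÷ 40.304 g/mol = 0.52699 mol, giving 0.52699 Mg and 0.52699 O.
44.01 wt% FeO ÷ 71.844 g/mol = 0.61258 mol, giving 0.61258 Fe and 0.61258 O.
34.41 wt% SiO2 ÷ 60.083 g/mol = 0.57271 mol, giving 0.57271 Si and 1.14542 O.
Oxygen sums to 2.28499; scaling by 4/2.28499 = 1.75055 puts the formula on 4 O.
Mg: 0.52699 × 1.75055 = 0.923 atoms per formula unit.

0.923 Mg apfu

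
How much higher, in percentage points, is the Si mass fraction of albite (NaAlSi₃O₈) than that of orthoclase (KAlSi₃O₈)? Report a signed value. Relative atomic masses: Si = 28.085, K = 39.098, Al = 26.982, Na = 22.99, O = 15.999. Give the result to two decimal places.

M(NaAlSi₃O₈) = 262.219 g/mol, so wt% Si = 84.255/262.219 × 100 = 32.13%.
M(KAlSi₃O₈) = 278.327 g/mol, so wt% Si = 84.255/278.327 × 100 = 30.27%.
32.13 − 30.27 = 1.86 pp.

1.86 percentage points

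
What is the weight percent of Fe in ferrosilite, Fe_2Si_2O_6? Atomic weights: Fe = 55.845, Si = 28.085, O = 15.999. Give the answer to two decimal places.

42.33 mass %

Formula mass = 2*55.845 + 2*28.085 + 6*15.999 = 263.854 g/mol, of which 111.690 g is Fe.
So Fe makes up 111.690/263.854 = 0.4233 of the mass, i.e. 42.33%.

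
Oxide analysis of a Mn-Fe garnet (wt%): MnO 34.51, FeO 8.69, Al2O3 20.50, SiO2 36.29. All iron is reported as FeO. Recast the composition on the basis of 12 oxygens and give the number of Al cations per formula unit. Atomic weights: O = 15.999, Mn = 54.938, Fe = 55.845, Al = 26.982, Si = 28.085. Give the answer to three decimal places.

MnO (M=70.937): mol = 0.48649; Mn = 0.48649, O = 0.48649.
FeO (M=71.844): mol = 0.12096; Fe = 0.12096, O = 0.12096.
Al2O3 (M=101.961): mol = 0.20106; Al = 0.40212, O = 0.60318.
SiO2 (M=60.083): mol = 0.60400; Si = 0.60400, O = 1.20800.
ΣO = 2.41863; factor = 12/ΣO = 4.96149.
Al apfu = 0.40212 × 4.96149 = 1.995.

1.995 Al apfu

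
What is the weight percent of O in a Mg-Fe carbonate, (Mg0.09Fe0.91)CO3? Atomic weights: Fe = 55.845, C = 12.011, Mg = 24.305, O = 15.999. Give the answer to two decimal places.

M((Mg0.09Fe0.91)CO3) = 113.014 g/mol.
O contributes 3 × 15.999 = 47.997 g per mole.
47.997/113.014 = 0.4247 → 42.47%.

42.47 mass %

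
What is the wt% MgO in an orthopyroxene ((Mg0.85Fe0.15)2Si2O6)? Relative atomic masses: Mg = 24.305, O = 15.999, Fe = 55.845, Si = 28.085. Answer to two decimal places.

32.59 wt%

Molar mass of (Mg0.85Fe0.15)2Si2O6 = 1.70·24.305 + 0.30·55.845 + 2·28.085 + 6·15.999 = 210.236 g/mol.
Each formula unit contains 1.70 Mg, equivalent to 1.70/1 = 1.7000 mol MgO.
M(MgO) = 1×24.305 + 1×15.999 = 40.304 g/mol.
Mass of MgO per formula unit = 1.7000 × 40.304 = 68.517 g.
MgO wt% = 68.517 / 210.236 × 100 = 32.59%.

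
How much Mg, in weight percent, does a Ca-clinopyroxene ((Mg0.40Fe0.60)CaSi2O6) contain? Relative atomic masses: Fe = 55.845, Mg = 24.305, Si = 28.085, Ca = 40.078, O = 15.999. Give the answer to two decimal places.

4.13 weight percent

Formula mass = 0.40*24.305 + 0.60*55.845 + 1*40.078 + 2*28.085 + 6*15.999 = 235.471 g/mol, of which 9.722 g is Mg.
So Mg makes up 9.722/235.471 = 0.0413 of the mass, i.e. 4.13%.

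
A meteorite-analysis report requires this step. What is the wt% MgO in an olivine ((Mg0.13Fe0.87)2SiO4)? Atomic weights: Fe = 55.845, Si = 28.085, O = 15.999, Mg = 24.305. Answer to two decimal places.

5.36 wt%

Formula mass = 195.571 g/mol.
0.26 Mg → 0.2600 mol MgO per formula unit; M(MgO) = 40.304, so MgO mass = 10.479 g.
10.479/195.571 × 100 = 5.36 wt%.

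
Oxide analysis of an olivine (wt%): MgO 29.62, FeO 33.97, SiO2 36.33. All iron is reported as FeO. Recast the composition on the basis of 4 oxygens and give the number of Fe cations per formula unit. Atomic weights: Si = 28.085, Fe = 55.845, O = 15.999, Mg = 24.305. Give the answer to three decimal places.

MgO: 29.62/40.304 = 0.73491 mol → 0.73491 mol Mg, 0.73491 mol O.
FeO: 33.97/71.844 = 0.47283 mol → 0.47283 mol Fe, 0.47283 mol O.
SiO2: 36.33/60.083 = 0.60466 mol → 0.60466 mol Si, 1.20932 mol O.
Total oxygen = 2.41706 mol. Normalization factor = 4/2.41706 = 1.65490.
Fe per 4 O = 0.47283 × 1.65490 = 0.782.

0.782 Fe apfu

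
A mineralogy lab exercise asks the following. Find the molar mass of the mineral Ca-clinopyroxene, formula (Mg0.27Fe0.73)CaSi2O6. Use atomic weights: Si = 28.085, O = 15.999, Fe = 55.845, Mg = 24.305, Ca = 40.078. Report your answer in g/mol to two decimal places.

M = 0.27·24.305 + 0.73·55.845 + 1·40.078 + 2·28.085 + 6·15.999

239.57 g/mol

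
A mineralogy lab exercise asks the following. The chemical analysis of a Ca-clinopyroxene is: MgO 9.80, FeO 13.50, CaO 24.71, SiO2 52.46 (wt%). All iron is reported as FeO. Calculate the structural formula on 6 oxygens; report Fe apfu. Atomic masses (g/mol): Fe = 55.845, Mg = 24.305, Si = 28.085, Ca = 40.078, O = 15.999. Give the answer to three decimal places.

0.431 Fe apfu

MgO (M=40.304): mol = 0.24315; Mg = 0.24315, O = 0.24315.
FeO (M=71.844): mol = 0.18791; Fe = 0.18791, O = 0.18791.
CaO (M=56.077): mol = 0.44064; Ca = 0.44064, O = 0.44064.
SiO2 (M=60.083): mol = 0.87313; Si = 0.87313, O = 1.74626.
ΣO = 2.61796; factor = 6/ΣO = 2.29186.
Fe apfu = 0.18791 × 2.29186 = 0.431.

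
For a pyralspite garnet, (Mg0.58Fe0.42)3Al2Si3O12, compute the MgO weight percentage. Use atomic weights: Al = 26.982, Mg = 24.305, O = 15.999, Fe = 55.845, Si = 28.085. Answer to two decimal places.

15.84 wt%

M((Mg0.58Fe0.42)3Al2Si3O12) = 442.862 g/mol; M(MgO) = 40.304 g/mol.
Moles MgO per formula unit = 1.74 Mg ÷ 1 = 1.7400.
MgO fraction = (1.7400 × 40.304) / 442.862 = 70.129/442.862 = 0.1584.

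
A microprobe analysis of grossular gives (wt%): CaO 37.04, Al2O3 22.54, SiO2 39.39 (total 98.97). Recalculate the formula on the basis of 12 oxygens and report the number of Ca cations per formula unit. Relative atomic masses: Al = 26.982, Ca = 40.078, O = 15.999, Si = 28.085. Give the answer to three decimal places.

37.04 wt% CaO ÷ 56.077 g/mol = 0.66052 mol, giving 0.66052 Ca and 0.66052 O.
22.54 wt% Al2O3 ÷ 101.961 g/mol = 0.22106 mol, giving 0.44212 Al and 0.66318 O.
39.39 wt% SiO2 ÷ 60.083 g/mol = 0.65559 mol, giving 0.65559 Si and 1.31118 O.
Oxygen sums to 2.63488; scaling by 12/2.63488 = 4.55429 puts the formula on 12 O.
Ca: 0.66052 × 4.55429 = 3.008 atoms per formula unit.

3.008 Ca apfu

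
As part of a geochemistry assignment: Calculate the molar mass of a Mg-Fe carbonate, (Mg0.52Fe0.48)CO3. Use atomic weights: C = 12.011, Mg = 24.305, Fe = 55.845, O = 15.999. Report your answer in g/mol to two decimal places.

M = 0.52*24.305 + 0.48*55.845 + 1*12.011 + 3*15.999

99.45 g/mol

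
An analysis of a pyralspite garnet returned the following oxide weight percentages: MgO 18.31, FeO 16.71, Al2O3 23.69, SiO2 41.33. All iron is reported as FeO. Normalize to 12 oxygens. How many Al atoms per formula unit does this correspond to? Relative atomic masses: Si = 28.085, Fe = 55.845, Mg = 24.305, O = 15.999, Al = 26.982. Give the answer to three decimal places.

2.021 Al apfu

MgO (M=40.304): mol = 0.45430; Mg = 0.45430, O = 0.45430.
FeO (M=71.844): mol = 0.23259; Fe = 0.23259, O = 0.23259.
Al2O3 (M=101.961): mol = 0.23234; Al = 0.46468, O = 0.69702.
SiO2 (M=60.083): mol = 0.68788; Si = 0.68788, O = 1.37576.
ΣO = 2.75967; factor = 12/ΣO = 4.34835.
Al apfu = 0.46468 × 4.34835 = 2.021.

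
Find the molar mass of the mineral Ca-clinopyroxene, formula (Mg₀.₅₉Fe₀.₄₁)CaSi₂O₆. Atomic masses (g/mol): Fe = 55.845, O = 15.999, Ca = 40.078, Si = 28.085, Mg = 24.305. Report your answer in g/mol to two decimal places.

M = 0.59(24.305) + 0.41(55.845) + 1(40.078) + 2(28.085) + 6(15.999)

229.48 g/mol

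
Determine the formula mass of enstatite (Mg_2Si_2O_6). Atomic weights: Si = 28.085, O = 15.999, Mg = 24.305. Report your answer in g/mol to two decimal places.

Mg: 2 × 24.305 = 48.6100
Si: 2 × 28.085 = 56.1700
O: 6 × 15.999 = 95.9940
Summing the contributions gives the formula mass.

200.77 g/mol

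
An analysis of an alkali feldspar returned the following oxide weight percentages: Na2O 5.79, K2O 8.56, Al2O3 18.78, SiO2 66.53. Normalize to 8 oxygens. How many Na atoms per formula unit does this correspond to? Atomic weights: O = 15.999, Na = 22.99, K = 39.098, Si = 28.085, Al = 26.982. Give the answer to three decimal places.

0.506 Na apfu

Na2O (M=61.979): mol = 0.09342; Na = 0.18684, O = 0.09342.
K2O (M=94.195): mol = 0.09088; K = 0.18176, O = 0.09088.
Al2O3 (M=101.961): mol = 0.18419; Al = 0.36838, O = 0.55257.
SiO2 (M=60.083): mol = 1.10730; Si = 1.10730, O = 2.21460.
ΣO = 2.95147; factor = 8/ΣO = 2.71051.
Na apfu = 0.18684 × 2.71051 = 0.506.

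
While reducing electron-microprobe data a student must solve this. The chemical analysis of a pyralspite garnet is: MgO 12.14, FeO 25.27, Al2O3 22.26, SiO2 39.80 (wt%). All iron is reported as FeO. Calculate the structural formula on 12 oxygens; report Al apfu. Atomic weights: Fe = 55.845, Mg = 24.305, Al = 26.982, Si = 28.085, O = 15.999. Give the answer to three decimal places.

1.990 Al apfu

12.14 wt% MgO ÷ 40.304 g/mol = 0.30121 mol, giving 0.30121 Mg and 0.30121 O.
25.27 wt% FeO ÷ 71.844 g/mol = 0.35173 mol, giving 0.35173 Fe and 0.35173 O.
22.26 wt% Al2O3 ÷ 101.961 g/mol = 0.21832 mol, giving 0.43664 Al and 0.65496 O.
39.80 wt% SiO2 ÷ 60.083 g/mol = 0.66242 mol, giving 0.66242 Si and 1.32484 O.
Oxygen sums to 2.63274; scaling by 12/2.63274 = 4.55799 puts the formula on 12 O.
Al: 0.43664 × 4.55799 = 1.990 atoms per formula unit.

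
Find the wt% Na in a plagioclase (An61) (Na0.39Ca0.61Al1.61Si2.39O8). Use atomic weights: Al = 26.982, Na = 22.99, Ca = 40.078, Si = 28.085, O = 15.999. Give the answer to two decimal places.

3.30 mass %

Formula mass = 0.39*22.99 + 0.61*40.078 + 1.61*26.982 + 2.39*28.085 + 8*15.999 = 271.970 g/mol, of which 8.966 g is Na.
So Na makes up 8.966/271.970 = 0.0330 of the mass, i.e. 3.30%.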